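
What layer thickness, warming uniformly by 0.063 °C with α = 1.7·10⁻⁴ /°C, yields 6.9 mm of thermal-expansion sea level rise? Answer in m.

640 m

H = Δh/(αΔT) = 0.0069 / (1.7×10⁻⁴ × 0.063) ≈ 644.3 m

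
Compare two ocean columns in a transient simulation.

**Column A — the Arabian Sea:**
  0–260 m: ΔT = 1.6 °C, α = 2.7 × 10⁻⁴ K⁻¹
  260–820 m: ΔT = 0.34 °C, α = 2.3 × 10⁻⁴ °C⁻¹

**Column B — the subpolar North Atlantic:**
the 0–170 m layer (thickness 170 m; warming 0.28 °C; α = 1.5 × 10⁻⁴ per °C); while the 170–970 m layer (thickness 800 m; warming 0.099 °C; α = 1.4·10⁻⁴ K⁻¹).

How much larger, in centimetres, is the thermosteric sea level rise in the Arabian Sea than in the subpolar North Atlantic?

13.8 cm larger

A 2.7×10⁻⁴ × 1.6 × 260 = 0.11232 m
A 560 × 0.34 × 2.3×10⁻⁴ = 0.043792 m
A total: 0.156112 m
B Layer 1: 1.5×10⁻⁴ × 170 × 0.28 = 0.00714 m
B Layer 2: 0.099 × 1.4×10⁻⁴ × 800 = 0.011088 m
B total: 0.018228 m
Difference: 0.156112 − 0.018228 = 0.137884 m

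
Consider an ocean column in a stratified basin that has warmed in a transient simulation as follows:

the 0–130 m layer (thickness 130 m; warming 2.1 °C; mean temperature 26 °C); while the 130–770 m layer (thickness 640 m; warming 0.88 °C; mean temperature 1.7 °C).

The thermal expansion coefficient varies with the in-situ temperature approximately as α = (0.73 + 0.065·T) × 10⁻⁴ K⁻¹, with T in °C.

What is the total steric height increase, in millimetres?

Δh ≈ 113 mm

Layer 1: α = (0.73 + 0.065×26)×10⁻⁴ = 2.42×10⁻⁴ K⁻¹
Layer 2: α = (0.73 + 0.065×1.7)×10⁻⁴ = 0.8405×10⁻⁴ K⁻¹
Layer 1: 2.42×10⁻⁴ × 2.1 × 130 = 0.066066 m
0.88 × 640 × 0.8405×10⁻⁴ = 0.04733696 m
Δh = 0.066066 + 0.04733696 = 0.11340296 m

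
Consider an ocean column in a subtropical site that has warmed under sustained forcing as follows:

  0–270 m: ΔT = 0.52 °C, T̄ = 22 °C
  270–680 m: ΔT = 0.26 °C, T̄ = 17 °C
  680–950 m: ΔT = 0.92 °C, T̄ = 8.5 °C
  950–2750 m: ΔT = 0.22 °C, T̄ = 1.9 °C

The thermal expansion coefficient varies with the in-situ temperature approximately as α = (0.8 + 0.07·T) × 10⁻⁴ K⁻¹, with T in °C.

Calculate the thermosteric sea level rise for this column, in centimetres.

about 12.6 cm

Layer 1: α = (0.8 + 0.07×22)×10⁻⁴ = 2.34×10⁻⁴ K⁻¹
Layer 2: α = (0.8 + 0.07×17)×10⁻⁴ = 1.99×10⁻⁴ K⁻¹
Layer 3: α = (0.8 + 0.07×8.5)×10⁻⁴ = 1.395×10⁻⁴ K⁻¹
Layer 4: α = (0.8 + 0.07×1.9)×10⁻⁴ = 0.933×10⁻⁴ K⁻¹
Layer 1: 0.52 × 270 × 2.34×10⁻⁴ = 0.0328536 m
Layer 2: 410 × 0.26 × 1.99×10⁻⁴ = 0.0212134 m
680–950 m: 1.395×10⁻⁴ × 0.92 × 270 = 0.0346518 m
1800 × 0.933×10⁻⁴ × 0.22 = 0.0369468 m
Δh = 0.0328536 + 0.0212134 + 0.0346518 + 0.0369468 = 0.1256656 m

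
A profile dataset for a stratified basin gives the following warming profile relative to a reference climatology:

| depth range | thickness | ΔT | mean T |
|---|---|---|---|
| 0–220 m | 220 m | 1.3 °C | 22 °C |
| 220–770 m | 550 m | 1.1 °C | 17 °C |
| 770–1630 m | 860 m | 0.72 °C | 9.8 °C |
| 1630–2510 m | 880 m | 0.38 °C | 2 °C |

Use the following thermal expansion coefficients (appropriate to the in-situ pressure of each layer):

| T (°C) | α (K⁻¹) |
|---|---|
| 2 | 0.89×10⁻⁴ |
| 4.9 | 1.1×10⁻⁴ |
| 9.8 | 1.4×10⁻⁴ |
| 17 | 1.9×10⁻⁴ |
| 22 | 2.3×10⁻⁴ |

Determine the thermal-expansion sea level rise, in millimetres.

Δh ≈ 300 mm

Layer 1 at 22 °C → α = 2.3×10⁻⁴ K⁻¹
Layer 2 at 17 °C → α = 1.9×10⁻⁴ K⁻¹
Layer 3 at 9.8 °C → α = 1.4×10⁻⁴ K⁻¹
Layer 4 at 2 °C → α = 0.89×10⁻⁴ K⁻¹
Layer 1: 2.3×10⁻⁴ × 220 × 1.3 = 0.06578 m
Layer 2: 550 × 1.9×10⁻⁴ × 1.1 = 0.11495 m
Layer 3: 1.4×10⁻⁴ × 860 × 0.72 = 0.086688 m
1630–2510 m: 880 × 0.38 × 0.89×10⁻⁴ = 0.0297616 m
Δh = 0.06578 + 0.11495 + 0.086688 + 0.0297616 = 0.2971796 m ≈ 300 mm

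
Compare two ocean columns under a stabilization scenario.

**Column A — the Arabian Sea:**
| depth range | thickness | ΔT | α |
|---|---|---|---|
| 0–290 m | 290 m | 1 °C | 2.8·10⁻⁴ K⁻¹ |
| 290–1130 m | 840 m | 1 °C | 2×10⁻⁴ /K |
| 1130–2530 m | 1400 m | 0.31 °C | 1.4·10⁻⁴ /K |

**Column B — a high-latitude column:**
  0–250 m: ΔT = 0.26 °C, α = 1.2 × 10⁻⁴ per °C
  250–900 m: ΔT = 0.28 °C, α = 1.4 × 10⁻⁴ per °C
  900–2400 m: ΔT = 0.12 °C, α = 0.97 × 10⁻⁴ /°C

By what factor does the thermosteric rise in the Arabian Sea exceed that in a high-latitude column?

6.11

A 1 × 290 × 2.8×10⁻⁴ = 0.08120 m
A 2×10⁻⁴ × 1 × 840 = 0.16800 m
A 1.4×10⁻⁴ × 0.31 × 1400 = 0.06076 m
A total: 0.30996 m
B 0–250 m: 1.2×10⁻⁴ × 0.26 × 250 = 0.00780 m
B Layer 2: 1.4×10⁻⁴ × 0.28 × 650 = 0.02548 m
B 900–2400 m: 0.12 × 1500 × 0.97×10⁻⁴ = 0.01746 m
B total: 0.05074 m
Ratio: 0.30996 / 0.05074 ≈ 6.109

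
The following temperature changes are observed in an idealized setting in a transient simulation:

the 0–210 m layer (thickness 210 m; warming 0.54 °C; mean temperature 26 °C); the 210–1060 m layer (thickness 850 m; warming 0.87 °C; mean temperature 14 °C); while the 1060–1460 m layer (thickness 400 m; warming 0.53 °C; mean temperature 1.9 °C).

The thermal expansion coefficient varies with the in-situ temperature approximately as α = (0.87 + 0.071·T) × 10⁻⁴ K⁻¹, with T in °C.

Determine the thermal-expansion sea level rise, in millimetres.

190 mm

Layer 1: α = (0.87 + 0.071×26)×10⁻⁴ = 2.716×10⁻⁴ K⁻¹
Layer 2: α = (0.87 + 0.071×14)×10⁻⁴ = 1.864×10⁻⁴ K⁻¹
Layer 3: α = (0.87 + 0.071×1.9)×10⁻⁴ = 1.0049×10⁻⁴ K⁻¹
0–210 m: 2.716×10⁻⁴ × 210 × 0.54 = 0.03079944 m
210–1060 m: 0.87 × 1.864×10⁻⁴ × 850 = 0.1378428 m
400 × 0.53 × 1.0049×10⁻⁴ = 0.02130388 m
Δh = 0.03079944 + 0.1378428 + 0.02130388 = 0.18994612 m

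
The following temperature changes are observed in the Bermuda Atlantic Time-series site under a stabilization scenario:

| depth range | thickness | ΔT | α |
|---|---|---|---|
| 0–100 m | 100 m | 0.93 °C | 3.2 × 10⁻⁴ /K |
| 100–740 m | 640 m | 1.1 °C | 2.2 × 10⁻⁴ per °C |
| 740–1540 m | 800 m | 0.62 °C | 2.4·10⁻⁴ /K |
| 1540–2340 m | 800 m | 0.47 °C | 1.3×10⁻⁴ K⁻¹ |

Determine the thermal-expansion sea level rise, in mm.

Δh = 350 mm

0–100 m: 100 × 3.2×10⁻⁴ × 0.93 = 0.02976 m
100–740 m: 2.2×10⁻⁴ × 640 × 1.1 = 0.15488 m
740–1540 m: 2.4×10⁻⁴ × 800 × 0.62 = 0.11904 m
Layer 4: 0.47 × 800 × 1.3×10⁻⁴ = 0.04888 m
Δh = 0.02976 + 0.15488 + 0.11904 + 0.04888 = 0.35256 m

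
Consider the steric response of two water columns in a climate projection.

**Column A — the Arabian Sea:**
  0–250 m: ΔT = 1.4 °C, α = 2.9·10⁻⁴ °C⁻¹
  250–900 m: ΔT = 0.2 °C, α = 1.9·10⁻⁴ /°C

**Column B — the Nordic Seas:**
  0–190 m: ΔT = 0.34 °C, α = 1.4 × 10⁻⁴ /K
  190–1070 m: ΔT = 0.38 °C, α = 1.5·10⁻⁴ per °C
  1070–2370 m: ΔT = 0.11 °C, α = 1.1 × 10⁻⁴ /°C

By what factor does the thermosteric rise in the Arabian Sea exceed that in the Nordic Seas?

A Layer 1: 250 × 1.4 × 2.9×10⁻⁴ = 0.10150 m
A 250–900 m: 1.9×10⁻⁴ × 650 × 0.2 = 0.02470 m
A total: 0.12620 m
B Layer 1: 0.34 × 190 × 1.4×10⁻⁴ = 0.009044 m
B 190–1070 m: 1.5×10⁻⁴ × 0.38 × 880 = 0.05016 m
B 1.1×10⁻⁴ × 1300 × 0.11 = 0.01573 m
B total: 0.074934 m
Ratio: 0.12620 / 0.074934 ≈ 1.684

≈ 1.7×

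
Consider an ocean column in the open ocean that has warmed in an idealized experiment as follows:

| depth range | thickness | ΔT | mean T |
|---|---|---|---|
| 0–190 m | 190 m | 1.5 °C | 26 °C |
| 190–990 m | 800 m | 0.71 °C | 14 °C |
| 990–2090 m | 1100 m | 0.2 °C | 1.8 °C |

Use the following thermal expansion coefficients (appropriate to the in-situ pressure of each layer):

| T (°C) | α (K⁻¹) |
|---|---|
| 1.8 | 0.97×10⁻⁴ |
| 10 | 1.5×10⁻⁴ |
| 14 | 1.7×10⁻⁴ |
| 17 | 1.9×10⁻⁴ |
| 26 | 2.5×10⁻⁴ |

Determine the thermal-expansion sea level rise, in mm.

Layer 1 at 26 °C → α = 2.5×10⁻⁴ K⁻¹
Layer 2 at 14 °C → α = 1.7×10⁻⁴ K⁻¹
Layer 3 at 1.8 °C → α = 0.97×10⁻⁴ K⁻¹
0–190 m: 1.5 × 2.5×10⁻⁴ × 190 = 0.07125 m
190–990 m: 0.71 × 800 × 1.7×10⁻⁴ = 0.09656 m
Layer 3: 1100 × 0.2 × 0.97×10⁻⁴ = 0.02134 m
Δh = 0.07125 + 0.09656 + 0.02134 = 0.18915 m

Δh ≈ 190 mm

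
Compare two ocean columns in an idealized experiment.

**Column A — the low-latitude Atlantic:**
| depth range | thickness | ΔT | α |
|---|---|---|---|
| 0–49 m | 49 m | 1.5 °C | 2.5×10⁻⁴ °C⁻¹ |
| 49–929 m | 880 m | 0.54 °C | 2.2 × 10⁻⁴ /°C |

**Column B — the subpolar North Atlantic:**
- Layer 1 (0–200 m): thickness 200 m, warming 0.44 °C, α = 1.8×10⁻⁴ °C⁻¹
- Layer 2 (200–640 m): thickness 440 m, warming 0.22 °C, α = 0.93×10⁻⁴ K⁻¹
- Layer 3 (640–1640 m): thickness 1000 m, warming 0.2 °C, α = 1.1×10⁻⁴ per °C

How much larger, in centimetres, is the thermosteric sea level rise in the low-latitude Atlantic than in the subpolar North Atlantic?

A 2.5×10⁻⁴ × 1.5 × 49 = 0.018375 m
A 49–929 m: 880 × 0.54 × 2.2×10⁻⁴ = 0.104544 m
A total: 0.122919 m
B 0–200 m: 200 × 0.44 × 1.8×10⁻⁴ = 0.01584 m
B 200–640 m: 0.93×10⁻⁴ × 0.22 × 440 = 0.0090024 m
B Layer 3: 1.1×10⁻⁴ × 1000 × 0.2 = 0.02200 m
B total: 0.0468424 m
Difference: 0.122919 − 0.0468424 = 0.0760766 m

Δh_A − Δh_B ≈ 7.6 cm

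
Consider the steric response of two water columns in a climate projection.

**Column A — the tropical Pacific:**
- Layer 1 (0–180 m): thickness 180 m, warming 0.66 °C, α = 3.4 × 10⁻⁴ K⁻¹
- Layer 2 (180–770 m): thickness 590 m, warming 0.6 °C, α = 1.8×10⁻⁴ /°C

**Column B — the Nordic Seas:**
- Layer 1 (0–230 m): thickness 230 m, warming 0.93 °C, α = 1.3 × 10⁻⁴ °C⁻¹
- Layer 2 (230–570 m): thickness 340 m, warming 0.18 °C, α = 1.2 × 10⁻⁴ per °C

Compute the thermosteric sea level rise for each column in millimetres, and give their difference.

A 0–180 m: 3.4×10⁻⁴ × 180 × 0.66 = 0.040392 m
A Layer 2: 0.6 × 1.8×10⁻⁴ × 590 = 0.06372 m
A total: 0.104112 m
B Layer 1: 1.3×10⁻⁴ × 230 × 0.93 = 0.027807 m
B 1.2×10⁻⁴ × 0.18 × 340 = 0.007344 m
B total: 0.035151 m
Difference: 0.104112 − 0.035151 = 0.068961 m

A: 104 mm; B: 35.2 mm; difference 69.0 mm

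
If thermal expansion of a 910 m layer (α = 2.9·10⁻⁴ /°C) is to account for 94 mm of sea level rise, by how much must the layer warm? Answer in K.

0.356 K

ΔT = Δh/(αH) = 0.094 / (2.9×10⁻⁴ × 910) ≈ 0.3562 K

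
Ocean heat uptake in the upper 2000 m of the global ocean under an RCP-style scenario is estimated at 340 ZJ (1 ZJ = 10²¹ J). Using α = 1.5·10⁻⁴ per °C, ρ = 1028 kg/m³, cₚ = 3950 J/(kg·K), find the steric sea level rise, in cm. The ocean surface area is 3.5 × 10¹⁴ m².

Δh ≈ 3.59 cm

Per unit area: Q = 340×10²¹ / (3.5×10¹⁴) ≈ 9.714×10⁸ J/m²
Δh = αQ/(ρcₚ) = 1.5×10⁻⁴ × 9.714×10⁸ / (1028 × 3950) ≈ 0.035884 m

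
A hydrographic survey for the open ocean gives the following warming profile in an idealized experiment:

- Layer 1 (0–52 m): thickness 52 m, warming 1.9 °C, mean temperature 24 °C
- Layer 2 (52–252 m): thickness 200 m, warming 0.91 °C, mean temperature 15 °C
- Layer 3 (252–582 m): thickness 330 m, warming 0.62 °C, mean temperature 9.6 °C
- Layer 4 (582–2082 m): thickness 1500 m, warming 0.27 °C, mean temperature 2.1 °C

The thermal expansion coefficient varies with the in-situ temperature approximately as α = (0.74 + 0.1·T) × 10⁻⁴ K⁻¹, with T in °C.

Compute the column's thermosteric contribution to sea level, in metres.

about 0.145 m

Layer 1: α = (0.74 + 0.1×24)×10⁻⁴ = 3.14×10⁻⁴ K⁻¹
Layer 2: α = (0.74 + 0.1×15)×10⁻⁴ = 2.24×10⁻⁴ K⁻¹
Layer 3: α = (0.74 + 0.1×9.6)×10⁻⁴ = 1.7×10⁻⁴ K⁻¹
Layer 4: α = (0.74 + 0.1×2.1)×10⁻⁴ = 0.95×10⁻⁴ K⁻¹
3.14×10⁻⁴ × 1.9 × 52 = 0.0310232 m
52–252 m: 2.24×10⁻⁴ × 0.91 × 200 = 0.040768 m
252–582 m: 330 × 1.7×10⁻⁴ × 0.62 = 0.034782 m
582–2082 m: 0.95×10⁻⁴ × 0.27 × 1500 = 0.038475 m
Δh = 0.0310232 + 0.040768 + 0.034782 + 0.038475 = 0.1450482 m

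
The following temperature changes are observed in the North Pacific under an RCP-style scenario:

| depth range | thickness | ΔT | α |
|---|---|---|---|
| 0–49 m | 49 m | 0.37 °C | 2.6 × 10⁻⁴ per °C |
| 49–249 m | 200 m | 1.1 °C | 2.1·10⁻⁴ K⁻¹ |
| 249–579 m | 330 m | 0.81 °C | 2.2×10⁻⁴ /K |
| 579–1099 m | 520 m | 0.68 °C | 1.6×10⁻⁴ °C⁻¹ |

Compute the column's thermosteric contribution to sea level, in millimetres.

2.6×10⁻⁴ × 0.37 × 49 = 0.0047138 m
200 × 2.1×10⁻⁴ × 1.1 = 0.04620 m
Layer 3: 330 × 2.2×10⁻⁴ × 0.81 = 0.058806 m
579–1099 m: 0.68 × 1.6×10⁻⁴ × 520 = 0.056576 m
Δh = 0.0047138 + 0.04620 + 0.058806 + 0.056576 = 0.1662958 m ≈ 166 mm

166 mm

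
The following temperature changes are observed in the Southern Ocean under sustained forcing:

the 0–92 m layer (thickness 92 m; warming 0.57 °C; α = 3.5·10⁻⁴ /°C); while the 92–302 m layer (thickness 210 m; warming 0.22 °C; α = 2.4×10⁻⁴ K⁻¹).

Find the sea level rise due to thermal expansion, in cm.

2.94 cm of thermosteric rise

Layer 1: 3.5×10⁻⁴ × 92 × 0.57 = 0.018354 m
Layer 2: 210 × 2.4×10⁻⁴ × 0.22 = 0.011088 m
Δh = 0.018354 + 0.011088 = 0.029442 m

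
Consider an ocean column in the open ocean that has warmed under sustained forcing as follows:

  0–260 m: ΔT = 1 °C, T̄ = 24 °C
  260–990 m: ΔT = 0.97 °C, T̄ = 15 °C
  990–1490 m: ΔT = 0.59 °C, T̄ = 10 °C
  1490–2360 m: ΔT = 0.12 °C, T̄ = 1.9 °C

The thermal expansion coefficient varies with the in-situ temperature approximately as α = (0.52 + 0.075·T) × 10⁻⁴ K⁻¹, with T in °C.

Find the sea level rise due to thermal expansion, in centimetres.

Layer 1: α = (0.52 + 0.075×24)×10⁻⁴ = 2.32×10⁻⁴ K⁻¹
Layer 2: α = (0.52 + 0.075×15)×10⁻⁴ = 1.645×10⁻⁴ K⁻¹
Layer 3: α = (0.52 + 0.075×10)×10⁻⁴ = 1.27×10⁻⁴ K⁻¹
Layer 4: α = (0.52 + 0.075×1.9)×10⁻⁴ = 0.6625×10⁻⁴ K⁻¹
1 × 260 × 2.32×10⁻⁴ = 0.06032 m
Layer 2: 1.645×10⁻⁴ × 0.97 × 730 = 0.11648245 m
Layer 3: 500 × 0.59 × 1.27×10⁻⁴ = 0.037465 m
Layer 4: 0.6625×10⁻⁴ × 0.12 × 870 = 0.0069165 m
Δh = 0.06032 + 0.11648245 + 0.037465 + 0.0069165 = 0.22118395 m ≈ 22 cm

Δh = 22 cm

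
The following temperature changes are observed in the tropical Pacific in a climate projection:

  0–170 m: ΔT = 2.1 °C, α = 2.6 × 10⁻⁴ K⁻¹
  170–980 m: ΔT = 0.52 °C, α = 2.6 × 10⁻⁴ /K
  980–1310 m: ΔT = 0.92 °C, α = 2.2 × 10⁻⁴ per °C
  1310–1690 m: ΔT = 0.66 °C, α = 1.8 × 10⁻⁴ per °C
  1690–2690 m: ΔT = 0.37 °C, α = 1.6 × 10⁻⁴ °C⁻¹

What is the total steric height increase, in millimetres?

2.6×10⁻⁴ × 170 × 2.1 = 0.09282 m
2.6×10⁻⁴ × 810 × 0.52 = 0.109512 m
980–1310 m: 2.2×10⁻⁴ × 0.92 × 330 = 0.066792 m
1.8×10⁻⁴ × 0.66 × 380 = 0.045144 m
Layer 5: 1.6×10⁻⁴ × 1000 × 0.37 = 0.05920 m
Δh = 0.09282 + 0.109512 + 0.066792 + 0.045144 + 0.05920 = 0.373468 m

Δh ≈ 370 mm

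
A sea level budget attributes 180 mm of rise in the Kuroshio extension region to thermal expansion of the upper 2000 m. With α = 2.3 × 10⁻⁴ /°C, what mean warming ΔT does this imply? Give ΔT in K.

ΔT = Δh/(αH) = 0.18 / (2.3×10⁻⁴ × 2000) ≈ 0.3913 K

about 0.39 K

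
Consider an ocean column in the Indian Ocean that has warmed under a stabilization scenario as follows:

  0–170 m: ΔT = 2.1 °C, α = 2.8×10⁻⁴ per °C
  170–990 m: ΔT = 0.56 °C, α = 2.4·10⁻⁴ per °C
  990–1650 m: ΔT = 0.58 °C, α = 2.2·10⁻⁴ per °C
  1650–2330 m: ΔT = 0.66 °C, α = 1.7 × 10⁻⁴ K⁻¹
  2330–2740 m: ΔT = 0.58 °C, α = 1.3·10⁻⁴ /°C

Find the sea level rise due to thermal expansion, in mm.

402 mm

2.1 × 2.8×10⁻⁴ × 170 = 0.09996 m
Layer 2: 2.4×10⁻⁴ × 820 × 0.56 = 0.110208 m
990–1650 m: 660 × 2.2×10⁻⁴ × 0.58 = 0.084216 m
Layer 4: 1.7×10⁻⁴ × 0.66 × 680 = 0.076296 m
2330–2740 m: 1.3×10⁻⁴ × 0.58 × 410 = 0.030914 m
Δh = 0.09996 + 0.110208 + 0.084216 + 0.076296 + 0.030914 = 0.401594 m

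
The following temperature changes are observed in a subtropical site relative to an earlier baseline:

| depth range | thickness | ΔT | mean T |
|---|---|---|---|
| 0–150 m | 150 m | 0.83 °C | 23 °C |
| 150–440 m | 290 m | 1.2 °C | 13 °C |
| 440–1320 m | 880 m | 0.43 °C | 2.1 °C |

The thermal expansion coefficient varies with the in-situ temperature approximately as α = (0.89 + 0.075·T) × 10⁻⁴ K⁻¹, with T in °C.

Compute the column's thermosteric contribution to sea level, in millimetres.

Δh ≈ 140 mm

Layer 1: α = (0.89 + 0.075×23)×10⁻⁴ = 2.615×10⁻⁴ K⁻¹
Layer 2: α = (0.89 + 0.075×13)×10⁻⁴ = 1.865×10⁻⁴ K⁻¹
Layer 3: α = (0.89 + 0.075×2.1)×10⁻⁴ = 1.0475×10⁻⁴ K⁻¹
150 × 0.83 × 2.615×10⁻⁴ = 0.03255675 m
150–440 m: 1.2 × 290 × 1.865×10⁻⁴ = 0.064902 m
Layer 3: 0.43 × 1.0475×10⁻⁴ × 880 = 0.0396374 m
Δh = 0.03255675 + 0.064902 + 0.0396374 = 0.13709615 m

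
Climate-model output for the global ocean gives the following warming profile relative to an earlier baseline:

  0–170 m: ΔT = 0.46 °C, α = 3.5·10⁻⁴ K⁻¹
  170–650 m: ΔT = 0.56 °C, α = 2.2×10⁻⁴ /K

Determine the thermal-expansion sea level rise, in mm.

0–170 m: 0.46 × 3.5×10⁻⁴ × 170 = 0.02737 m
170–650 m: 2.2×10⁻⁴ × 0.56 × 480 = 0.059136 m
Δh = 0.02737 + 0.059136 = 0.086506 m ≈ 86.5 mm

86.5 mm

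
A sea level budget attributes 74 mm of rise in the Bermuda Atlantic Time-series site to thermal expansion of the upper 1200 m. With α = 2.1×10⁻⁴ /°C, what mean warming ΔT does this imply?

about 0.29 °C

ΔT = Δh/(αH) = 0.074 / (2.1×10⁻⁴ × 1200) ≈ 0.2937 °C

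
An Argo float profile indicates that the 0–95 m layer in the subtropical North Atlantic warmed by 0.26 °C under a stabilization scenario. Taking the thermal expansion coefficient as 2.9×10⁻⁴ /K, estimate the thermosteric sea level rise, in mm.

Δh = αΔT·H = 2.9×10⁻⁴ × 0.26 × 95 = 0.007163 m

about 7.16 mm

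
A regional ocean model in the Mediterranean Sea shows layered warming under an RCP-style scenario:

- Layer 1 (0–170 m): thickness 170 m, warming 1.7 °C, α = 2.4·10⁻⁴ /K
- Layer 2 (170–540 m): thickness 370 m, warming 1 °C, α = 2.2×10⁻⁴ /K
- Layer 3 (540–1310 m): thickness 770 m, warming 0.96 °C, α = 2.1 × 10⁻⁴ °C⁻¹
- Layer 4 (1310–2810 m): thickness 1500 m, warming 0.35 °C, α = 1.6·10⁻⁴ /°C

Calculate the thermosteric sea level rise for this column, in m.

Layer 1: 2.4×10⁻⁴ × 1.7 × 170 = 0.06936 m
Layer 2: 2.2×10⁻⁴ × 1 × 370 = 0.08140 m
Layer 3: 2.1×10⁻⁴ × 770 × 0.96 = 0.155232 m
1310–2810 m: 1500 × 1.6×10⁻⁴ × 0.35 = 0.08400 m
Δh = 0.06936 + 0.08140 + 0.155232 + 0.08400 = 0.389992 m

0.39 m of thermosteric rise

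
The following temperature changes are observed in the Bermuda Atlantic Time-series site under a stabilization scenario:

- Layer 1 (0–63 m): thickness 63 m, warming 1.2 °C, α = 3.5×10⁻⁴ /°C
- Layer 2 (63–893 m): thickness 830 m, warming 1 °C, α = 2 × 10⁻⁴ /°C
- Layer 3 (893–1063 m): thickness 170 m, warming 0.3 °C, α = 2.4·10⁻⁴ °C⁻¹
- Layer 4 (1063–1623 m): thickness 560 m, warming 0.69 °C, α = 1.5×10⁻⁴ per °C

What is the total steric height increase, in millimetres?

0–63 m: 63 × 3.5×10⁻⁴ × 1.2 = 0.02646 m
Layer 2: 1 × 830 × 2×10⁻⁴ = 0.16600 m
Layer 3: 170 × 2.4×10⁻⁴ × 0.3 = 0.01224 m
1063–1623 m: 560 × 0.69 × 1.5×10⁻⁴ = 0.05796 m
Δh = 0.02646 + 0.16600 + 0.01224 + 0.05796 = 0.26266 m

about 263 mm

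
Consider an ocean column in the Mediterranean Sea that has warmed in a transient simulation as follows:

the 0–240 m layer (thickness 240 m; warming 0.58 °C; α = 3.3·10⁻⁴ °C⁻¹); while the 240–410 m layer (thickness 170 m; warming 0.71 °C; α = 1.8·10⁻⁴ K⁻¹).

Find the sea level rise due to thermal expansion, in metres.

0.58 × 240 × 3.3×10⁻⁴ = 0.045936 m
170 × 0.71 × 1.8×10⁻⁴ = 0.021726 m
Δh = 0.045936 + 0.021726 = 0.067662 m ≈ 0.0677 m

0.0677 m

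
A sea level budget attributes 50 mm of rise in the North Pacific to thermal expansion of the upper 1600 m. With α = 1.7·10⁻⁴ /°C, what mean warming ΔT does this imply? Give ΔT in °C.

ΔT = Δh/(αH) = 0.05 / (1.7×10⁻⁴ × 1600) ≈ 0.1838 °C

0.18 °C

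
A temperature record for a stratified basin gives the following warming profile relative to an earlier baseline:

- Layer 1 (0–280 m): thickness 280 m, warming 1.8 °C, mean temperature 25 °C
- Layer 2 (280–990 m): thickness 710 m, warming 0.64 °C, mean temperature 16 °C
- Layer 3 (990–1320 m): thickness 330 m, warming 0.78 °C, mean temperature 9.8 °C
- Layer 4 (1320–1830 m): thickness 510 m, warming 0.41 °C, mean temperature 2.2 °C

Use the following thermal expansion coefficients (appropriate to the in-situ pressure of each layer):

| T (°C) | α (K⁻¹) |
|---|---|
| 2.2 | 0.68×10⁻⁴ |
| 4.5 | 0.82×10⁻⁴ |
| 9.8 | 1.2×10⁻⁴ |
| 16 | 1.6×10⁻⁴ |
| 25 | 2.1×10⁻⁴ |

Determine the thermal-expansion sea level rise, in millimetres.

about 224 mm

Layer 1 at 25 °C → α = 2.1×10⁻⁴ K⁻¹
Layer 2 at 16 °C → α = 1.6×10⁻⁴ K⁻¹
Layer 3 at 9.8 °C → α = 1.2×10⁻⁴ K⁻¹
Layer 4 at 2.2 °C → α = 0.68×10⁻⁴ K⁻¹
0–280 m: 280 × 1.8 × 2.1×10⁻⁴ = 0.10584 m
Layer 2: 1.6×10⁻⁴ × 0.64 × 710 = 0.072704 m
0.78 × 1.2×10⁻⁴ × 330 = 0.030888 m
510 × 0.68×10⁻⁴ × 0.41 = 0.0142188 m
Δh = 0.10584 + 0.072704 + 0.030888 + 0.0142188 = 0.2236508 m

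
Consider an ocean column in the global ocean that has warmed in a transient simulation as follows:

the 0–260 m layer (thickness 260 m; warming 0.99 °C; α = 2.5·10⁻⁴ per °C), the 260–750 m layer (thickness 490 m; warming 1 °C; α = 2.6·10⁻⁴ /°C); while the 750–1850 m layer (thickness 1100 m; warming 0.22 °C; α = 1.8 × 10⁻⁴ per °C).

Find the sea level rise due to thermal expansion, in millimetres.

about 235 mm

Layer 1: 2.5×10⁻⁴ × 0.99 × 260 = 0.06435 m
Layer 2: 490 × 1 × 2.6×10⁻⁴ = 0.12740 m
750–1850 m: 1100 × 1.8×10⁻⁴ × 0.22 = 0.04356 m
Δh = 0.06435 + 0.12740 + 0.04356 = 0.23531 m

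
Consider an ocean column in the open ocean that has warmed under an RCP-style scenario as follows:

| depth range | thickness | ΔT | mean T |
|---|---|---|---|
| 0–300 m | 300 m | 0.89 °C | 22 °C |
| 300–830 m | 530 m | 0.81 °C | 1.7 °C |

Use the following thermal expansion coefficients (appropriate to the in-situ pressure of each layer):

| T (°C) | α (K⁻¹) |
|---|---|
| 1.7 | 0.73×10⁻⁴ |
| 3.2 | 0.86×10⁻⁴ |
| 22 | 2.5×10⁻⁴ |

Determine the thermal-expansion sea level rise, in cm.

Layer 1 at 22 °C → α = 2.5×10⁻⁴ K⁻¹
Layer 2 at 1.7 °C → α = 0.73×10⁻⁴ K⁻¹
Layer 1: 2.5×10⁻⁴ × 0.89 × 300 = 0.06675 m
Layer 2: 0.73×10⁻⁴ × 530 × 0.81 = 0.0313389 m
Δh = 0.06675 + 0.0313389 = 0.0980889 m

9.81 cm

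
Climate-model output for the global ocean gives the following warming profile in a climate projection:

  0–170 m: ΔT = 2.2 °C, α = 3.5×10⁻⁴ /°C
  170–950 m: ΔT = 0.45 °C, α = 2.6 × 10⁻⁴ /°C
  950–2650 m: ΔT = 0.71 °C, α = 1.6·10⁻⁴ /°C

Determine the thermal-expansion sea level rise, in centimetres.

Δh ≈ 41.5 cm

0–170 m: 2.2 × 170 × 3.5×10⁻⁴ = 0.13090 m
780 × 0.45 × 2.6×10⁻⁴ = 0.09126 m
Layer 3: 1700 × 0.71 × 1.6×10⁻⁴ = 0.19312 m
Δh = 0.13090 + 0.09126 + 0.19312 = 0.41528 m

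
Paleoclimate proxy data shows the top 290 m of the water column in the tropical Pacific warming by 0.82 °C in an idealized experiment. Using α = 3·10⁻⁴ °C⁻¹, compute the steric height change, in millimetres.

Δh = 71.3 mm

Δh = αΔT·H = 3×10⁻⁴ × 0.82 × 290 = 0.07134 m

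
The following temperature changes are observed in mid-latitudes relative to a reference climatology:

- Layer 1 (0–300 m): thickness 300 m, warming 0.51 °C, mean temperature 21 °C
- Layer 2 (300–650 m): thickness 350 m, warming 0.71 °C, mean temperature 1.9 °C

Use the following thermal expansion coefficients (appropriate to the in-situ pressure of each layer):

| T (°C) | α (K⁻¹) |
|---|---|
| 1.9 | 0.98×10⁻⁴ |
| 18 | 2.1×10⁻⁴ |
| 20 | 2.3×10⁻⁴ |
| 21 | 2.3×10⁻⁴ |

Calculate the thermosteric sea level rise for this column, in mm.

59.5 mm

Layer 1 at 21 °C → α = 2.3×10⁻⁴ K⁻¹
Layer 2 at 1.9 °C → α = 0.98×10⁻⁴ K⁻¹
0.51 × 2.3×10⁻⁴ × 300 = 0.03519 m
0.98×10⁻⁴ × 350 × 0.71 = 0.024353 m
Δh = 0.03519 + 0.024353 = 0.059543 m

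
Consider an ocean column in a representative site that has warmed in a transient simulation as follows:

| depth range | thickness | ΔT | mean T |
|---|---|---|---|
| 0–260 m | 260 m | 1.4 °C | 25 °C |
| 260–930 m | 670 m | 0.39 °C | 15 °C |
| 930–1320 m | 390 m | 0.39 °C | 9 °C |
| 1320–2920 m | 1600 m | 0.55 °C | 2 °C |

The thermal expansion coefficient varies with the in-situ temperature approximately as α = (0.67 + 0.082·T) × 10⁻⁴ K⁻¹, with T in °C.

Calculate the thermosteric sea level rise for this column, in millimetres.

Δh = 243 mm

Layer 1: α = (0.67 + 0.082×25)×10⁻⁴ = 2.72×10⁻⁴ K⁻¹
Layer 2: α = (0.67 + 0.082×15)×10⁻⁴ = 1.9×10⁻⁴ K⁻¹
Layer 3: α = (0.67 + 0.082×9)×10⁻⁴ = 1.408×10⁻⁴ K⁻¹
Layer 4: α = (0.67 + 0.082×2)×10⁻⁴ = 0.834×10⁻⁴ K⁻¹
Layer 1: 1.4 × 260 × 2.72×10⁻⁴ = 0.099008 m
260–930 m: 1.9×10⁻⁴ × 0.39 × 670 = 0.049647 m
0.39 × 1.408×10⁻⁴ × 390 = 0.02141568 m
1320–2920 m: 0.55 × 0.834×10⁻⁴ × 1600 = 0.073392 m
Δh = 0.099008 + 0.049647 + 0.02141568 + 0.073392 = 0.24346268 m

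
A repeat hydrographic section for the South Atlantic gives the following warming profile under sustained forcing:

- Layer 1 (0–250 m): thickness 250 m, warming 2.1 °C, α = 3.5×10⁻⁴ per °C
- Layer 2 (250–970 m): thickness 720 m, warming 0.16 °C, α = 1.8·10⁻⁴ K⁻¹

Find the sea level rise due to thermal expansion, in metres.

Layer 1: 3.5×10⁻⁴ × 2.1 × 250 = 0.18375 m
250–970 m: 0.16 × 1.8×10⁻⁴ × 720 = 0.020736 m
Δh = 0.18375 + 0.020736 = 0.204486 m

about 0.20 m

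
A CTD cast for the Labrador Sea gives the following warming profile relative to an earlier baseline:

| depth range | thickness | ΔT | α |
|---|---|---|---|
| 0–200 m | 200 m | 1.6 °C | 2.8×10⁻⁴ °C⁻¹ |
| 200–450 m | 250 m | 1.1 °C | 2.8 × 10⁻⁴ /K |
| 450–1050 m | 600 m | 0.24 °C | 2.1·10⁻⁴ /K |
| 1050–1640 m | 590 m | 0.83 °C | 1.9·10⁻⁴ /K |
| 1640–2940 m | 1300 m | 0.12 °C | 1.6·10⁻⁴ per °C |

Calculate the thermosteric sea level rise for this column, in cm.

1.6 × 200 × 2.8×10⁻⁴ = 0.08960 m
200–450 m: 2.8×10⁻⁴ × 250 × 1.1 = 0.07700 m
Layer 3: 2.1×10⁻⁴ × 600 × 0.24 = 0.03024 m
Layer 4: 0.83 × 590 × 1.9×10⁻⁴ = 0.093043 m
Layer 5: 0.12 × 1300 × 1.6×10⁻⁴ = 0.02496 m
Δh = 0.08960 + 0.07700 + 0.03024 + 0.093043 + 0.02496 = 0.314843 m ≈ 31.5 cm

about 31.5 cm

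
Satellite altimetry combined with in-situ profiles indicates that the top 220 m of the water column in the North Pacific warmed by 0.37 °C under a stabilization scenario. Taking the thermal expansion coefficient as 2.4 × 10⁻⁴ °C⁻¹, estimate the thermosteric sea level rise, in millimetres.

Δh = αΔT·H = 2.4×10⁻⁴ × 0.37 × 220 = 0.019536 m

19.5 mm of thermosteric rise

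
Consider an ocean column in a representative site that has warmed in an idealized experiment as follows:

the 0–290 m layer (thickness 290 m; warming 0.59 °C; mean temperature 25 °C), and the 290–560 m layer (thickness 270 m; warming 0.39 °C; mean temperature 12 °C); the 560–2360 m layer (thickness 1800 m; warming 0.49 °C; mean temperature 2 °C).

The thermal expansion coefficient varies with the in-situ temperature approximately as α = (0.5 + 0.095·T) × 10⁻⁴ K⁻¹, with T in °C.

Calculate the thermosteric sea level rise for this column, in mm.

Δh = 130 mm

Layer 1: α = (0.5 + 0.095×25)×10⁻⁴ = 2.875×10⁻⁴ K⁻¹
Layer 2: α = (0.5 + 0.095×12)×10⁻⁴ = 1.64×10⁻⁴ K⁻¹
Layer 3: α = (0.5 + 0.095×2)×10⁻⁴ = 0.69×10⁻⁴ K⁻¹
290 × 2.875×10⁻⁴ × 0.59 = 0.04919125 m
270 × 0.39 × 1.64×10⁻⁴ = 0.0172692 m
Layer 3: 0.69×10⁻⁴ × 0.49 × 1800 = 0.060858 m
Δh = 0.04919125 + 0.0172692 + 0.060858 = 0.12731845 m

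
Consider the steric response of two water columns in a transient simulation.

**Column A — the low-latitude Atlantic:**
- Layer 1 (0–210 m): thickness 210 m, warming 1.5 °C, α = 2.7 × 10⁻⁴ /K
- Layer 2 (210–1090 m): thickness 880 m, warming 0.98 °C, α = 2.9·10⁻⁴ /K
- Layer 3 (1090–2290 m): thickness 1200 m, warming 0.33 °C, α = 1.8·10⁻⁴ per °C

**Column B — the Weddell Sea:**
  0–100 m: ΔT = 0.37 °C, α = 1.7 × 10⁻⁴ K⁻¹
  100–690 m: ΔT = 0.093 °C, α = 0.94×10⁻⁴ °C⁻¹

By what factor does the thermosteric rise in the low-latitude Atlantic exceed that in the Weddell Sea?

A Layer 1: 2.7×10⁻⁴ × 1.5 × 210 = 0.08505 m
A 0.98 × 880 × 2.9×10⁻⁴ = 0.250096 m
A Layer 3: 1200 × 0.33 × 1.8×10⁻⁴ = 0.07128 m
A total: 0.406426 m
B Layer 1: 1.7×10⁻⁴ × 100 × 0.37 = 0.00629 m
B 100–690 m: 0.093 × 590 × 0.94×10⁻⁴ = 0.00515778 m
B total: 0.01144778 m
Ratio: 0.406426 / 0.01144778 ≈ 35.50

35.5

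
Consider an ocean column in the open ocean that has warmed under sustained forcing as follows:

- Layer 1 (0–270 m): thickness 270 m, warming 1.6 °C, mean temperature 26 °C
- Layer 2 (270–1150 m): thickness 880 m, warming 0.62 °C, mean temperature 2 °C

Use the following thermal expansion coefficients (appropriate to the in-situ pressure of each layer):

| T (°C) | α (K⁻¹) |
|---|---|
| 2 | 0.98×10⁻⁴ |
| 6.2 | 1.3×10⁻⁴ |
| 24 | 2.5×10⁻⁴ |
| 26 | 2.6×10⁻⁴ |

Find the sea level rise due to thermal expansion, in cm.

about 16.6 cm

Layer 1 at 26 °C → α = 2.6×10⁻⁴ K⁻¹
Layer 2 at 2 °C → α = 0.98×10⁻⁴ K⁻¹
Layer 1: 270 × 1.6 × 2.6×10⁻⁴ = 0.11232 m
Layer 2: 0.98×10⁻⁴ × 880 × 0.62 = 0.0534688 m
Δh = 0.11232 + 0.0534688 = 0.1657888 m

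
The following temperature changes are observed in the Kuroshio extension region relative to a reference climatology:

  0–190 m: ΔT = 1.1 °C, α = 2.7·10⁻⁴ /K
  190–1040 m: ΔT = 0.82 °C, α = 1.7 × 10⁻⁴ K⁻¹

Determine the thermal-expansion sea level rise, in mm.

0–190 m: 2.7×10⁻⁴ × 1.1 × 190 = 0.05643 m
Layer 2: 0.82 × 1.7×10⁻⁴ × 850 = 0.11849 m
Δh = 0.05643 + 0.11849 = 0.17492 m

175 mm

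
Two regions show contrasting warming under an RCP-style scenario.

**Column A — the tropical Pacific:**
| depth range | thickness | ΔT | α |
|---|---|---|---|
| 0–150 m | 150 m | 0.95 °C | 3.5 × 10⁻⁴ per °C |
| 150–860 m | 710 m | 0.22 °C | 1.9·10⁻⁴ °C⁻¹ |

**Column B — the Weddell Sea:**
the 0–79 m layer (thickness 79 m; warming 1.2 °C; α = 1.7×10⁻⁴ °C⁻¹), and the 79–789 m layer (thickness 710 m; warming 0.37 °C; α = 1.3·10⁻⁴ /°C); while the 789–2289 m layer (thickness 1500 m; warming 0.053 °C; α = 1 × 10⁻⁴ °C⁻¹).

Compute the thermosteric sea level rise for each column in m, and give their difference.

A 0.95 × 150 × 3.5×10⁻⁴ = 0.049875 m
A 1.9×10⁻⁴ × 710 × 0.22 = 0.029678 m
A total: 0.079553 m
B 1.2 × 1.7×10⁻⁴ × 79 = 0.016116 m
B 1.3×10⁻⁴ × 710 × 0.37 = 0.034151 m
B 1×10⁻⁴ × 0.053 × 1500 = 0.00795 m
B total: 0.058217 m
Difference: 0.079553 − 0.058217 = 0.021336 m

A: 0.080 m; B: 0.058 m; difference 0.021 m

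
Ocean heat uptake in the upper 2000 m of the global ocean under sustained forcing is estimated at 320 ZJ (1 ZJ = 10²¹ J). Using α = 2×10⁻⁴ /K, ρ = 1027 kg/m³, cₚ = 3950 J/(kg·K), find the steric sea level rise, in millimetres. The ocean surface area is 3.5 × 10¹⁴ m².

Per unit area: Q = 320×10²¹ / (3.5×10¹⁴) ≈ 9.143×10⁸ J/m²
Δh = αQ/(ρcₚ) = 2×10⁻⁴ × 9.143×10⁸ / (1027 × 3950) ≈ 0.045077 m

Δh = 45.1 mm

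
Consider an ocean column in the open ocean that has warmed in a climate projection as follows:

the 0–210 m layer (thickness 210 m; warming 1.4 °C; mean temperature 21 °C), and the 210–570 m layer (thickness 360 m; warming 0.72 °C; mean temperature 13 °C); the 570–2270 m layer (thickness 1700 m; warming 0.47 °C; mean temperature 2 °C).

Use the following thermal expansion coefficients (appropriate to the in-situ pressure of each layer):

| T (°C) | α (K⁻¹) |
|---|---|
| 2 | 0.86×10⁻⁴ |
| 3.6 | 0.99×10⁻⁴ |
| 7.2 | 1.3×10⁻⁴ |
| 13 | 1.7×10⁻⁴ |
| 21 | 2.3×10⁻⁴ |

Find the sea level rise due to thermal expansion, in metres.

0.18 m

Layer 1 at 21 °C → α = 2.3×10⁻⁴ K⁻¹
Layer 2 at 13 °C → α = 1.7×10⁻⁴ K⁻¹
Layer 3 at 2 °C → α = 0.86×10⁻⁴ K⁻¹
1.4 × 2.3×10⁻⁴ × 210 = 0.06762 m
Layer 2: 1.7×10⁻⁴ × 360 × 0.72 = 0.044064 m
Layer 3: 0.86×10⁻⁴ × 0.47 × 1700 = 0.068714 m
Δh = 0.06762 + 0.044064 + 0.068714 = 0.180398 m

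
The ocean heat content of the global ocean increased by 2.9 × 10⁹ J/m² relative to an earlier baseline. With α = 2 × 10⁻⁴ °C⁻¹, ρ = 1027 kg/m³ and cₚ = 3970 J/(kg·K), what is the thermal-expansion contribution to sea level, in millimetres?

Δh = αQ/(ρcₚ) = 2×10⁻⁴ × 2.9×10⁹ / (1027 × 3970) ≈ 0.14225 m

about 142 mm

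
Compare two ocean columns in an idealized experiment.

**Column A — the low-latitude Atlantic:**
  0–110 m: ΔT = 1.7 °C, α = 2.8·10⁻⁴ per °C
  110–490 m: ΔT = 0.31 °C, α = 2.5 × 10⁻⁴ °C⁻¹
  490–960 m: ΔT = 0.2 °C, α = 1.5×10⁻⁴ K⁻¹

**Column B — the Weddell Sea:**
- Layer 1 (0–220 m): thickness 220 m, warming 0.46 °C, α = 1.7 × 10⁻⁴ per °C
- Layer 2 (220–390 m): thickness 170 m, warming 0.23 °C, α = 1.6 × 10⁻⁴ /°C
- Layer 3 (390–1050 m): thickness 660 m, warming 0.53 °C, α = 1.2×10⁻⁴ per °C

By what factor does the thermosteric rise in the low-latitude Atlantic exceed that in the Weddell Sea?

1.47

A 0–110 m: 2.8×10⁻⁴ × 1.7 × 110 = 0.05236 m
A Layer 2: 380 × 2.5×10⁻⁴ × 0.31 = 0.02945 m
A 0.2 × 1.5×10⁻⁴ × 470 = 0.01410 m
A total: 0.09591 m
B 1.7×10⁻⁴ × 0.46 × 220 = 0.017204 m
B 220–390 m: 170 × 0.23 × 1.6×10⁻⁴ = 0.006256 m
B Layer 3: 0.53 × 1.2×10⁻⁴ × 660 = 0.041976 m
B total: 0.065436 m
Ratio: 0.09591 / 0.065436 ≈ 1.466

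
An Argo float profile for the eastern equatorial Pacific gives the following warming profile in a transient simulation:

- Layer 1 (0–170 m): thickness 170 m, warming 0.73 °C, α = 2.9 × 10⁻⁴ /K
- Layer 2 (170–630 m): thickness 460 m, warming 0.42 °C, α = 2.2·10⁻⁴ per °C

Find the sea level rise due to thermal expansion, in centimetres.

Layer 1: 2.9×10⁻⁴ × 0.73 × 170 = 0.035989 m
0.42 × 2.2×10⁻⁴ × 460 = 0.042504 m
Δh = 0.035989 + 0.042504 = 0.078493 m

about 7.85 cm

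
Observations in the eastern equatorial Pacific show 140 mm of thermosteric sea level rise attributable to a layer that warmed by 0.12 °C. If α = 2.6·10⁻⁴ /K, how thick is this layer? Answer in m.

H = Δh/(αΔT) = 0.14 / (2.6×10⁻⁴ × 0.12) ≈ 4487 m

about 4490 m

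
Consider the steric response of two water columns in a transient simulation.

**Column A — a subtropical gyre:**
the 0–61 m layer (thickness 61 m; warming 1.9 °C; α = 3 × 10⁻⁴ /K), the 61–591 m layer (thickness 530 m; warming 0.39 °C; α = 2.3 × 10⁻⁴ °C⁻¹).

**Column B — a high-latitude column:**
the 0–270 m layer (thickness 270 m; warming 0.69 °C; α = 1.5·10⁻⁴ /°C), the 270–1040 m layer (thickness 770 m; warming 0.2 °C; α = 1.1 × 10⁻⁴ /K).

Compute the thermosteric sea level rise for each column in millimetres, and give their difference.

A: 82 mm; B: 45 mm; difference 37 mm

A 0–61 m: 3×10⁻⁴ × 1.9 × 61 = 0.03477 m
A 2.3×10⁻⁴ × 0.39 × 530 = 0.047541 m
A total: 0.082311 m
B 0–270 m: 270 × 0.69 × 1.5×10⁻⁴ = 0.027945 m
B 270–1040 m: 1.1×10⁻⁴ × 0.2 × 770 = 0.01694 m
B total: 0.044885 m
Difference: 0.082311 − 0.044885 = 0.037426 m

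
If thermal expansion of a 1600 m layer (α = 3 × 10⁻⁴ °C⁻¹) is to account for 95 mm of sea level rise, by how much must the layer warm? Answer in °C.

0.20 °C

ΔT = Δh/(αH) = 0.095 / (3×10⁻⁴ × 1600) ≈ 0.1979 °C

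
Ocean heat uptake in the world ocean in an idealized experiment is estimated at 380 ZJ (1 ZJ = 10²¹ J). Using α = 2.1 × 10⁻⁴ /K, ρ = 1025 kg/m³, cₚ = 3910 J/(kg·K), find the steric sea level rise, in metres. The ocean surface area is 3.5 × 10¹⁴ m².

Per unit area: Q = 380×10²¹ / (3.5×10¹⁴) ≈ 1.086×10⁹ J/m²
Δh = αQ/(ρcₚ) = 2.1×10⁻⁴ × 1.086×10⁹ / (1025 × 3910) ≈ 0.056905 m

Δh ≈ 0.057 m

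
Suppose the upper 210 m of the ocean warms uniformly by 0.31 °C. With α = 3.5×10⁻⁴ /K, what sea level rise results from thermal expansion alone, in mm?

Δh = αΔT·H = 3.5×10⁻⁴ × 0.31 × 210 = 0.022785 m

about 22.8 mm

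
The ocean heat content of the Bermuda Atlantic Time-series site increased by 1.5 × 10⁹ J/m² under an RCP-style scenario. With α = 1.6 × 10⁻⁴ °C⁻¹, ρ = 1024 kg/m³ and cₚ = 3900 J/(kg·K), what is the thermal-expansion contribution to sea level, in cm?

Δh = αQ/(ρcₚ) = 1.6×10⁻⁴ × 1.5×10⁹ / (1024 × 3900) ≈ 0.060096 m

6.01 cm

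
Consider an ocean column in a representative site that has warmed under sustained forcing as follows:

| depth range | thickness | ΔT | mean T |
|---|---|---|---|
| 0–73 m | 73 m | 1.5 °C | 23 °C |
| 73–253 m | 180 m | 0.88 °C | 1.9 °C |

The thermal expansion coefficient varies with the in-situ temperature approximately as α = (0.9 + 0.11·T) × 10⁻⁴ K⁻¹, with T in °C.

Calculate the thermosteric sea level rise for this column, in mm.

55 mm

Layer 1: α = (0.9 + 0.11×23)×10⁻⁴ = 3.43×10⁻⁴ K⁻¹
Layer 2: α = (0.9 + 0.11×1.9)×10⁻⁴ = 1.109×10⁻⁴ K⁻¹
0–73 m: 1.5 × 3.43×10⁻⁴ × 73 = 0.0375585 m
180 × 0.88 × 1.109×10⁻⁴ = 0.01756656 m
Δh = 0.0375585 + 0.01756656 = 0.05512506 m ≈ 55 mm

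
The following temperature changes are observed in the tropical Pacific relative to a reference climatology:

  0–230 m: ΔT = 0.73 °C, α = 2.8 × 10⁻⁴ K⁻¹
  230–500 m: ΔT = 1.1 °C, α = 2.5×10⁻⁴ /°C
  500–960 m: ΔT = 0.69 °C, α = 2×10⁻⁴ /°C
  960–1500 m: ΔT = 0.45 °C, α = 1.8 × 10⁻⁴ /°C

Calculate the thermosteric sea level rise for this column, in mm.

2.8×10⁻⁴ × 230 × 0.73 = 0.047012 m
Layer 2: 2.5×10⁻⁴ × 270 × 1.1 = 0.07425 m
Layer 3: 0.69 × 460 × 2×10⁻⁴ = 0.06348 m
960–1500 m: 1.8×10⁻⁴ × 540 × 0.45 = 0.04374 m
Δh = 0.047012 + 0.07425 + 0.06348 + 0.04374 = 0.228482 m ≈ 228 mm

228 mm of thermosteric rise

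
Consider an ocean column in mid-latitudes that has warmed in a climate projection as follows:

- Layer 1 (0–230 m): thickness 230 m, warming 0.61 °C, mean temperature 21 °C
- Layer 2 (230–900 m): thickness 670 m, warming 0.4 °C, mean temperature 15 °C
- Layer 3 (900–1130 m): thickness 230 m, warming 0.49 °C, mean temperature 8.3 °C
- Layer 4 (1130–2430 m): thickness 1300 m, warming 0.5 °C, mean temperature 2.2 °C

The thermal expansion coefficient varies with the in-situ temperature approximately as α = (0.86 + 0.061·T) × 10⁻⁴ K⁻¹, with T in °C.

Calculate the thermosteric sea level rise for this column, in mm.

Layer 1: α = (0.86 + 0.061×21)×10⁻⁴ = 2.141×10⁻⁴ K⁻¹
Layer 2: α = (0.86 + 0.061×15)×10⁻⁴ = 1.775×10⁻⁴ K⁻¹
Layer 3: α = (0.86 + 0.061×8.3)×10⁻⁴ = 1.3663×10⁻⁴ K⁻¹
Layer 4: α = (0.86 + 0.061×2.2)×10⁻⁴ = 0.9942×10⁻⁴ K⁻¹
0.61 × 2.141×10⁻⁴ × 230 = 0.03003823 m
230–900 m: 0.4 × 1.775×10⁻⁴ × 670 = 0.04757 m
230 × 0.49 × 1.3663×10⁻⁴ = 0.015398201 m
1130–2430 m: 1300 × 0.9942×10⁻⁴ × 0.5 = 0.064623 m
Δh = 0.03003823 + 0.04757 + 0.015398201 + 0.064623 = 0.157629431 m

about 158 mm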